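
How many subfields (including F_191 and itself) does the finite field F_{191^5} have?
F_{191^5} has 2 subfields

The subfields of F_{p^n} are exactly the fields F_{p^d} for d | n (each is the fixed field of the unique index-d subgroup of Gal(F_{p^n}/F_p) ≅ Z/nZ). The divisors of n = 5 are {1, 5}, giving 2 subfields: F_{191^1}, F_{191^5}.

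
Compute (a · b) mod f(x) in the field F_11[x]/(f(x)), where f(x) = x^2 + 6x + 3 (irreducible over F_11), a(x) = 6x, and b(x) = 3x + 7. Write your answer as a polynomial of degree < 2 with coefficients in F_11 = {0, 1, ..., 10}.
a · b ≡ 1 (mod f(x))

Multiply in F_11[x]: a(x)·b(x) = (6x)·(3x + 7) = 7x^2 + 9x. This has degree ≥ 2, so divide by f(x) over F_11: 7x^2 + 9x = (7)·(x^2 + 6x + 3) + (1). Hence a·b ≡ 1 (mod f). (F_11[x]/(f) is a field with 11^2 = 121 elements since f is irreducible of degree 2.)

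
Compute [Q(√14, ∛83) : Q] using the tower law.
[Q(√14, ∛83) : Q] = 6

Let L = Q(√14, ∛83). Since Q(√14) ⊂ L and [Q(√14):Q] = 2, the tower law gives 2 | [L:Q]. Likewise Q(∛83) ⊂ L with [Q(∛83):Q] = 3 (because 83 is not a perfect cube), so 3 | [L:Q]. As gcd(2,3) = 1, [L:Q] is divisible by 6. Conversely L is generated over Q by √14 and ∛83, so [L:Q] ≤ 2·3 = 6. Therefore [Q(√14, ∛83) : Q] = 6.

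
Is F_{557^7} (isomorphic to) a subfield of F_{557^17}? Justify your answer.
No: F_{557^7} is not a subfield of F_{557^17}

F_{p^m} embeds in F_{p^n} iff m | n. Here 7 ∤ 17 (since 17 = 2·7 + 3 with remainder 3 ≠ 0), so F_{557^7} is not a subfield of F_{557^17}. Equivalently: if it were, the tower law would give 7 = [F_{557^7}:F_557] dividing [F_{557^17}:F_557] = 17, contradiction.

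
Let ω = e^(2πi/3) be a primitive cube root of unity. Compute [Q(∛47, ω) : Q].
[Q(∛47, ω) : Q] = 6

[Q(∛47):Q] = 3 (min poly x^3 - 47, irreducible since 47 is not a perfect cube). [Q(ω):Q] = 2 (min poly x^2 + x + 1). Since Q(∛47) ⊂ R and ω ∉ R, we have ω ∉ Q(∛47), so x^2 + x + 1 remains irreducible over Q(∛47) and [Q(∛47, ω) : Q(∛47)] = 2. By the tower law, [Q(∛47, ω) : Q] = 3 · 2 = 6. (In fact Q(∛47, ω) is the splitting field of x^3 - 47 over Q.)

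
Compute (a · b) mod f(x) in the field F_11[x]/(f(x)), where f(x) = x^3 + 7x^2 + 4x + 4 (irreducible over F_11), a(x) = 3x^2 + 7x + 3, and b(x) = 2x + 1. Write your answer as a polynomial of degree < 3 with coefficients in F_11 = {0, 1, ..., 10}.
a · b ≡ 8x^2 + 1 (mod f(x))

Multiply in F_11[x]: a(x)·b(x) = (3x^2 + 7x + 3)·(2x + 1) = 6x^3 + 6x^2 + 2x + 3. This has degree ≥ 3, so divide by f(x) over F_11: 6x^3 + 6x^2 + 2x + 3 = (6)·(x^3 + 7x^2 + 4x + 4) + (8x^2 + 1). Hence a·b ≡ 8x^2 + 1 (mod f). (F_11[x]/(f) is a field with 11^3 = 1331 elements since f is irreducible of degree 3.)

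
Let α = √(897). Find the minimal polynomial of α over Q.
m_α(x) = x^2 - 897

α satisfies α^2 - 897 = 0, so x^2 - 897 annihilates α. Since d = 897 is squarefree and ≠ 1, it is not a perfect square in Q, so x^2 - 897 has no rational root and is therefore irreducible over Q (a degree-2 polynomial over a field is irreducible iff it has no root). Hence m_α(x) = x^2 - 897.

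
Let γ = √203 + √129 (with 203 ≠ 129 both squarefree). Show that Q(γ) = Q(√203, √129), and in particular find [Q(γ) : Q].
[Q(γ) : Q] = 4 (equivalently, Q(γ) = Q(√203, √129))

Obviously Q(γ) ⊆ Q(√203, √129), and [Q(√203, √129):Q] = 4 (since 203, 129 are distinct squarefree integers > 1 with 26187 not a perfect square). To show equality we compute the minimal polynomial of γ. From γ = √203 + √129: γ^2 = 203 + 2√(26187) + 129 = 332 + 2√(26187), so γ^2 - 332 = 2√(26187); squaring, (γ^2 - 332)^2 = 4·26187, i.e. γ^4 - 664γ^2 + 110224 - 104748 = 0, i.e. γ^4 - 664γ^2 + 5476 = 0. So γ is a root of x^4 - 664x^2 + 5476. This polynomial is irreducible over Q: it has no rational root (each ±√203 ± √129 is irrational), and any factorization into two quadratics over Q would force √(26187) ∈ Q (pairing opposite roots) or √203, √129 ∈ Q (other pairings), all impossible. Hence [Q(γ):Q] = 4 = [Q(√203, √129):Q], so Q(γ) = Q(√203, √129).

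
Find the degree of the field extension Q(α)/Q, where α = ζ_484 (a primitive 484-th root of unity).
[Q(α):Q] = 220

The minimal polynomial of ζ_484 over Q is the 484-th cyclotomic polynomial Φ_484(x), which is irreducible over Q and has degree φ(484) = 220. Hence [Q(α):Q] = φ(484) = 220.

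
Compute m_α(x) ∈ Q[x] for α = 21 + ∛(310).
m_α(x) = x^3 - 63x^2 + 1323x - 9571

Set β = α - 21 = ∛(310), so β^3 = 310. Then (α - 21)^3 - 310 = 0, i.e. α is a root of g(x) = (x - 21)^3 - 310 = x^3 - 63x^2 + 1323x - 9571. Since g(x) = h(x - 21) where h(x) = x^3 - 310, and h is irreducible over Q (because 310 is not a perfect cube, so h has no rational root, and a monic cubic with no rational root is irreducible), g is also irreducible (irreducibility is preserved under the substitution x → x - 21). Hence m_α(x) = x^3 - 63x^2 + 1323x - 9571.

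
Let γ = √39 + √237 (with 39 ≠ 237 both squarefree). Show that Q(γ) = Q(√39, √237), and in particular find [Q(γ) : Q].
[Q(γ) : Q] = 4 (equivalently, Q(γ) = Q(√39, √237))

Obviously Q(γ) ⊆ Q(√39, √237), and [Q(√39, √237):Q] = 4 (since 39, 237 are distinct squarefree integers > 1 with 9243 not a perfect square). To show equality we compute the minimal polynomial of γ. From γ = √39 + √237: γ^2 = 39 + 2√(9243) + 237 = 276 + 2√(9243), so γ^2 - 276 = 2√(9243); squaring, (γ^2 - 276)^2 = 4·9243, i.e. γ^4 - 552γ^2 + 76176 - 36972 = 0, i.e. γ^4 - 552γ^2 + 39204 = 0. So γ is a root of x^4 - 552x^2 + 39204. This polynomial is irreducible over Q: it has no rational root (each ±√39 ± √237 is irrational), and any factorization into two quadratics over Q would force √(9243) ∈ Q (pairing opposite roots) or √39, √237 ∈ Q (other pairings), all impossible. Hence [Q(γ):Q] = 4 = [Q(√39, √237):Q], so Q(γ) = Q(√39, √237).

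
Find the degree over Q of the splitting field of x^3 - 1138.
[K : Q] = 6

The roots of x^3 - 1138 are ∛1138, ω∛1138, ω^2∛1138 where ω = e^(2πi/3) is a primitive cube root of unity, so K = Q(∛1138, ω). Now [Q(∛1138):Q] = 3 (since 1138 is not a perfect cube, x^3 - 1138 is irreducible) and [Q(ω):Q] = 2. Both 2 and 3 divide [K:Q], and [K:Q] ≤ 3·2 = 6, so [K:Q] = 6. (Equivalently: Q(∛1138) ⊂ R but ω ∉ R, so [K : Q(∛1138)] = 2.)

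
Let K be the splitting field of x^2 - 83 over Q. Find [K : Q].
[K : Q] = 2

f(x) = x^2 - 83 factors as (x - √83)(x + √83). The splitting field is K = Q(√83). Since 83 is squarefree and > 1, it is not a perfect square, so x^2 - 83 is irreducible over Q and [Q(√83) : Q] = 2. Hence [K : Q] = 2.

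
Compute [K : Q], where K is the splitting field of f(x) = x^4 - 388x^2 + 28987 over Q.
[K : Q] = 4

Solving the quadratic in x^2: x^2 = (388 ± √(388^2 - 4·28987))/2 = (388 ± √34596)/2 = (388 ± 186)/2, giving x^2 = 287 or x^2 = 101. So f(x) = (x^2 - 287)(x^2 - 101) and the roots of f are ±√287, ±√101. Hence the splitting field is K = Q(√287, √101). Since 287 and 101 are distinct squarefree integers > 1, their product 28987 is not a perfect square, so √101 ∉ Q(√287). By the tower law [K:Q] = [Q(√287,√101):Q(√287)] · [Q(√287):Q] = 2 · 2 = 4.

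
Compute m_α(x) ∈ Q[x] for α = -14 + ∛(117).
m_α(x) = x^3 + 42x^2 + 588x + 2627

Set β = α + 14 = ∛(117), so β^3 = 117. Then (α + 14)^3 - 117 = 0, i.e. α is a root of g(x) = (x + 14)^3 - 117 = x^3 + 42x^2 + 588x + 2627. Since g(x) = h(x + 14) where h(x) = x^3 - 117, and h is irreducible over Q (because 117 is not a perfect cube, so h has no rational root, and a monic cubic with no rational root is irreducible), g is also irreducible (irreducibility is preserved under the substitution x → x + 14). Hence m_α(x) = x^3 + 42x^2 + 588x + 2627.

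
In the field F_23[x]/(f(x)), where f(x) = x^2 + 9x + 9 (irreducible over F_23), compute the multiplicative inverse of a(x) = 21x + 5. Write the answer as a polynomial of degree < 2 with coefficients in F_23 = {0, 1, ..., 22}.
a(x)^(-1) ≡ 9x (mod f(x))

Since f is irreducible over F_23, F_23[x]/(f) is a field and a(x) ≠ 0 has an inverse. Apply the extended Euclidean algorithm to f(x) and a(x) in F_23[x]: f(x) = (11x)·a(x) + (9). The last nonzero remainder is the constant 9 = gcd(f, a) in F_23. Back-substituting through the division chain expresses 9 = s(x)·a(x) + t(x)·f(x) with s(x) ≡ 12x (mod f), so (12x)·a(x) ≡ 9 (mod f). Multiplying by 9^(-1) ≡ 18 in F_23 gives a(x)^(-1) ≡ 18·(12x) ≡ 9x (mod f). Check: (21x + 5)·(9x) = 5x^2 + 22x ≡ 1 (mod x^2 + 9x + 9).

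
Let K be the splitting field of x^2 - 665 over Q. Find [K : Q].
[K : Q] = 2

f(x) = x^2 - 665 factors as (x - √665)(x + √665). The splitting field is K = Q(√665). Since 665 is squarefree and > 1, it is not a perfect square, so x^2 - 665 is irreducible over Q and [Q(√665) : Q] = 2. Hence [K : Q] = 2.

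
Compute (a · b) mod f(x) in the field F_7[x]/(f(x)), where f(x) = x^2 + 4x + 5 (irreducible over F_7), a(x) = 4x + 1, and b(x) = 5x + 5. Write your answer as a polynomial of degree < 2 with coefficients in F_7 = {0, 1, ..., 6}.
a · b ≡ x + 3 (mod f(x))

Multiply in F_7[x]: a(x)·b(x) = (4x + 1)·(5x + 5) = 6x^2 + 4x + 5. This has degree ≥ 2, so divide by f(x) over F_7: 6x^2 + 4x + 5 = (6)·(x^2 + 4x + 5) + (x + 3). Hence a·b ≡ x + 3 (mod f). (F_7[x]/(f) is a field with 7^2 = 49 elements since f is irreducible of degree 2.)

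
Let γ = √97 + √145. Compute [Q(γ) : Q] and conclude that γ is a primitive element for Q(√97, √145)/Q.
[Q(γ) : Q] = 4 (equivalently, Q(γ) = Q(√97, √145))

Obviously Q(γ) ⊆ Q(√97, √145), and [Q(√97, √145):Q] = 4 (since 97, 145 are distinct squarefree integers > 1 with 14065 not a perfect square). To show equality we compute the minimal polynomial of γ. From γ = √97 + √145: γ^2 = 97 + 2√(14065) + 145 = 242 + 2√(14065), so γ^2 - 242 = 2√(14065); squaring, (γ^2 - 242)^2 = 4·14065, i.e. γ^4 - 484γ^2 + 58564 - 56260 = 0, i.e. γ^4 - 484γ^2 + 2304 = 0. So γ is a root of x^4 - 484x^2 + 2304. This polynomial is irreducible over Q: it has no rational root (each ±√97 ± √145 is irrational), and any factorization into two quadratics over Q would force √(14065) ∈ Q (pairing opposite roots) or √97, √145 ∈ Q (other pairings), all impossible. Hence [Q(γ):Q] = 4 = [Q(√97, √145):Q], so Q(γ) = Q(√97, √145).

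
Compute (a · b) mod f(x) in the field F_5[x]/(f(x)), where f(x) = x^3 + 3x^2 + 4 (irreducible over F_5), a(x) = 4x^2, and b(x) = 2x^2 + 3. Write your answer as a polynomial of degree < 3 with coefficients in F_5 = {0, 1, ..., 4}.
a · b ≡ 4x^2 + 3x + 1 (mod f(x))

Multiply in F_5[x]: a(x)·b(x) = (4x^2)·(2x^2 + 3) = 3x^4 + 2x^2. This has degree ≥ 3, so divide by f(x) over F_5: 3x^4 + 2x^2 = (3x + 1)·(x^3 + 3x^2 + 4) + (4x^2 + 3x + 1). Hence a·b ≡ 4x^2 + 3x + 1 (mod f). (F_5[x]/(f) is a field with 5^3 = 125 elements since f is irreducible of degree 3.)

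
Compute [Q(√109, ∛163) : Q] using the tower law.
[Q(√109, ∛163) : Q] = 6

Let L = Q(√109, ∛163). Since Q(√109) ⊂ L and [Q(√109):Q] = 2, the tower law gives 2 | [L:Q]. Likewise Q(∛163) ⊂ L with [Q(∛163):Q] = 3 (because 163 is not a perfect cube), so 3 | [L:Q]. As gcd(2,3) = 1, [L:Q] is divisible by 6. Conversely L is generated over Q by √109 and ∛163, so [L:Q] ≤ 2·3 = 6. Therefore [Q(√109, ∛163) : Q] = 6.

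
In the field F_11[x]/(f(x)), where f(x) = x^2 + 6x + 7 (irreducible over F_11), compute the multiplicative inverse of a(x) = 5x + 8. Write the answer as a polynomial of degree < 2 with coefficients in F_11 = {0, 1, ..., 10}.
a(x)^(-1) ≡ 5x (mod f(x))

Since f is irreducible over F_11, F_11[x]/(f) is a field and a(x) ≠ 0 has an inverse. Apply the extended Euclidean algorithm to f(x) and a(x) in F_11[x]: f(x) = (9x)·a(x) + (7). The last nonzero remainder is the constant 7 = gcd(f, a) in F_11. Back-substituting through the division chain expresses 7 = s(x)·a(x) + t(x)·f(x) with s(x) ≡ 2x (mod f), so (2x)·a(x) ≡ 7 (mod f). Multiplying by 7^(-1) ≡ 8 in F_11 gives a(x)^(-1) ≡ 8·(2x) ≡ 5x (mod f). Check: (5x + 8)·(5x) = 3x^2 + 7x ≡ 1 (mod x^2 + 6x + 7).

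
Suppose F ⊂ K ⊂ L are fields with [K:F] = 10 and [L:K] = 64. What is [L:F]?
[L:F] = 640

The tower law says that for any tower of field extensions F ⊂ K ⊂ L with finite degrees, [L:F] = [L:K] · [K:F]. Here this gives [L:F] = 64 · 10 = 640.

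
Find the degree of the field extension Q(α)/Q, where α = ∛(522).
[Q(α):Q] = 3

The minimal polynomial of α is x^3 - 522, irreducible over Q since 522 is not a perfect cube (so x^3 - 522 has no rational root). Hence [Q(α):Q] = deg(m_α) = 3.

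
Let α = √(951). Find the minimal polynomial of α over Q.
m_α(x) = x^2 - 951

α satisfies α^2 - 951 = 0, so x^2 - 951 annihilates α. Since d = 951 is squarefree and ≠ 1, it is not a perfect square in Q, so x^2 - 951 has no rational root and is therefore irreducible over Q (a degree-2 polynomial over a field is irreducible iff it has no root). Hence m_α(x) = x^2 - 951.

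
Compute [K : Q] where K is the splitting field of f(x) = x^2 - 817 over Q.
[K : Q] = 2

f(x) = x^2 - 817 factors as (x - √817)(x + √817). The splitting field is K = Q(√817). Since 817 is squarefree and > 1, it is not a perfect square, so x^2 - 817 is irreducible over Q and [Q(√817) : Q] = 2. Hence [K : Q] = 2.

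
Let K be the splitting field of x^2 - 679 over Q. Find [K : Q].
[K : Q] = 2

f(x) = x^2 - 679 factors as (x - √679)(x + √679). The splitting field is K = Q(√679). Since 679 is squarefree and > 1, it is not a perfect square, so x^2 - 679 is irreducible over Q and [Q(√679) : Q] = 2. Hence [K : Q] = 2.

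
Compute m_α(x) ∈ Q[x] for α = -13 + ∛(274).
m_α(x) = x^3 + 39x^2 + 507x + 1923

Set β = α + 13 = ∛(274), so β^3 = 274. Then (α + 13)^3 - 274 = 0, i.e. α is a root of g(x) = (x + 13)^3 - 274 = x^3 + 39x^2 + 507x + 1923. Since g(x) = h(x + 13) where h(x) = x^3 - 274, and h is irreducible over Q (because 274 is not a perfect cube, so h has no rational root, and a monic cubic with no rational root is irreducible), g is also irreducible (irreducibility is preserved under the substitution x → x + 13). Hence m_α(x) = x^3 + 39x^2 + 507x + 1923.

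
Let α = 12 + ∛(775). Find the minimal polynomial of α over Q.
m_α(x) = x^3 - 36x^2 + 432x - 2503

Set β = α - 12 = ∛(775), so β^3 = 775. Then (α - 12)^3 - 775 = 0, i.e. α is a root of g(x) = (x - 12)^3 - 775 = x^3 - 36x^2 + 432x - 2503. Since g(x) = h(x - 12) where h(x) = x^3 - 775, and h is irreducible over Q (because 775 is not a perfect cube, so h has no rational root, and a monic cubic with no rational root is irreducible), g is also irreducible (irreducibility is preserved under the substitution x → x - 12). Hence m_α(x) = x^3 - 36x^2 + 432x - 2503.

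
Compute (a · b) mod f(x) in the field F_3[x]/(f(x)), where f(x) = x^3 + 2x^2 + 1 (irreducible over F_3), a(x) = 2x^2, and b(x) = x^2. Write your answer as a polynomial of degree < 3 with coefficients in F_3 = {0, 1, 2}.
a · b ≡ 2x^2 + x + 1 (mod f(x))

Multiply in F_3[x]: a(x)·b(x) = (2x^2)·(x^2) = 2x^4. This has degree ≥ 3, so divide by f(x) over F_3: 2x^4 = (2x + 2)·(x^3 + 2x^2 + 1) + (2x^2 + x + 1). Hence a·b ≡ 2x^2 + x + 1 (mod f). (F_3[x]/(f) is a field with 3^3 = 27 elements since f is irreducible of degree 3.)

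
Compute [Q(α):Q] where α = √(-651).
[Q(α):Q] = 2

[Q(α):Q] equals the degree of the minimal polynomial of α. Here α^2 = -651 and x^2 + 651 is irreducible (d = -651 is squarefree, ≠ 1, hence not a square), so deg(m_α) = 2. Thus [Q(α):Q] = 2.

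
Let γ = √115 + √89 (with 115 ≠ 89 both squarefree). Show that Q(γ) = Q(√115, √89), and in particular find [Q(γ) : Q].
[Q(γ) : Q] = 4 (equivalently, Q(γ) = Q(√115, √89))

Obviously Q(γ) ⊆ Q(√115, √89), and [Q(√115, √89):Q] = 4 (since 115, 89 are distinct squarefree integers > 1 with 10235 not a perfect square). To show equality we compute the minimal polynomial of γ. From γ = √115 + √89: γ^2 = 115 + 2√(10235) + 89 = 204 + 2√(10235), so γ^2 - 204 = 2√(10235); squaring, (γ^2 - 204)^2 = 4·10235, i.e. γ^4 - 408γ^2 + 41616 - 40940 = 0, i.e. γ^4 - 408γ^2 + 676 = 0. So γ is a root of x^4 - 408x^2 + 676. This polynomial is irreducible over Q: it has no rational root (each ±√115 ± √89 is irrational), and any factorization into two quadratics over Q would force √(10235) ∈ Q (pairing opposite roots) or √115, √89 ∈ Q (other pairings), all impossible. Hence [Q(γ):Q] = 4 = [Q(√115, √89):Q], so Q(γ) = Q(√115, √89).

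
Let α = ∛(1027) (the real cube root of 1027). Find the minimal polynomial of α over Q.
m_α(x) = x^3 - 1027

α satisfies α^3 = 1027, so x^3 - 1027 annihilates α. By the rational root test, a rational root p/q (in lowest terms) of x^3 - 1027 would satisfy p^3 = 1027 q^3, forcing q = 1 and p^3 = 1027; but 1027 is not a perfect cube, contradiction. A monic cubic over Q with no rational root is irreducible (any nontrivial factorization would include a linear factor). Hence x^3 - 1027 is the minimal polynomial of α, and in particular [Q(α):Q] = 3.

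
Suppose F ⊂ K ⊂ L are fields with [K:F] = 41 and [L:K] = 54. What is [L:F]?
[L:F] = 2214

The tower law says that for any tower of field extensions F ⊂ K ⊂ L with finite degrees, [L:F] = [L:K] · [K:F]. Here this gives [L:F] = 54 · 41 = 2214.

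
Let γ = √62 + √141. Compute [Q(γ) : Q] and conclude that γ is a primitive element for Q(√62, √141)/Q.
[Q(γ) : Q] = 4 (equivalently, Q(γ) = Q(√62, √141))

Obviously Q(γ) ⊆ Q(√62, √141), and [Q(√62, √141):Q] = 4 (since 62, 141 are distinct squarefree integers > 1 with 8742 not a perfect square). To show equality we compute the minimal polynomial of γ. From γ = √62 + √141: γ^2 = 62 + 2√(8742) + 141 = 203 + 2√(8742), so γ^2 - 203 = 2√(8742); squaring, (γ^2 - 203)^2 = 4·8742, i.e. γ^4 - 406γ^2 + 41209 - 34968 = 0, i.e. γ^4 - 406γ^2 + 6241 = 0. So γ is a root of x^4 - 406x^2 + 6241. This polynomial is irreducible over Q: it has no rational root (each ±√62 ± √141 is irrational), and any factorization into two quadratics over Q would force √(8742) ∈ Q (pairing opposite roots) or √62, √141 ∈ Q (other pairings), all impossible. Hence [Q(γ):Q] = 4 = [Q(√62, √141):Q], so Q(γ) = Q(√62, √141).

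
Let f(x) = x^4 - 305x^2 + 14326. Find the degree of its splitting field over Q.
[K : Q] = 4

Solving the quadratic in x^2: x^2 = (305 ± √(305^2 - 4·14326))/2 = (305 ± √35721)/2 = (305 ± 189)/2, giving x^2 = 247 or x^2 = 58. So f(x) = (x^2 - 247)(x^2 - 58) and the roots of f are ±√247, ±√58. Hence the splitting field is K = Q(√247, √58). Since 247 and 58 are distinct squarefree integers > 1, their product 14326 is not a perfect square, so √58 ∉ Q(√247). By the tower law [K:Q] = [Q(√247,√58):Q(√247)] · [Q(√247):Q] = 2 · 2 = 4.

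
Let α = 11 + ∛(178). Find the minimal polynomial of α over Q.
m_α(x) = x^3 - 33x^2 + 363x - 1509

Set β = α - 11 = ∛(178), so β^3 = 178. Then (α - 11)^3 - 178 = 0, i.e. α is a root of g(x) = (x - 11)^3 - 178 = x^3 - 33x^2 + 363x - 1509. Since g(x) = h(x - 11) where h(x) = x^3 - 178, and h is irreducible over Q (because 178 is not a perfect cube, so h has no rational root, and a monic cubic with no rational root is irreducible), g is also irreducible (irreducibility is preserved under the substitution x → x - 11). Hence m_α(x) = x^3 - 33x^2 + 363x - 1509.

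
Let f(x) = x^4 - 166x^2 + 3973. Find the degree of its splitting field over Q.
[K : Q] = 4

Solving the quadratic in x^2: x^2 = (166 ± √(166^2 - 4·3973))/2 = (166 ± √11664)/2 = (166 ± 108)/2, giving x^2 = 137 or x^2 = 29. So f(x) = (x^2 - 137)(x^2 - 29) and the roots of f are ±√137, ±√29. Hence the splitting field is K = Q(√137, √29). Since 137 and 29 are distinct squarefree integers > 1, their product 3973 is not a perfect square, so √29 ∉ Q(√137). By the tower law [K:Q] = [Q(√137,√29):Q(√137)] · [Q(√137):Q] = 2 · 2 = 4.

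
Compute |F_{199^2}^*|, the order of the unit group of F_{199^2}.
|F_{199^2}^*| = 39600

F_{199^2} has 199^2 = 39601 elements; its multiplicative group consists of all nonzero elements, so |F_{199^2}^*| = 39601 - 1 = 39600. (It is cyclic since any finite subgroup of the multiplicative group of a field is cyclic.)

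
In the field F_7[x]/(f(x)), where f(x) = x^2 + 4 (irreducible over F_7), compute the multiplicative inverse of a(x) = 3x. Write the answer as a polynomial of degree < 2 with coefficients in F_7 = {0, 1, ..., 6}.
a(x)^(-1) ≡ 4x (mod f(x))

Since f is irreducible over F_7, F_7[x]/(f) is a field and a(x) ≠ 0 has an inverse. Apply the extended Euclidean algorithm to f(x) and a(x) in F_7[x]: f(x) = (5x)·a(x) + (4). The last nonzero remainder is the constant 4 = gcd(f, a) in F_7. Back-substituting through the division chain expresses 4 = s(x)·a(x) + t(x)·f(x) with s(x) ≡ 2x (mod f), so (2x)·a(x) ≡ 4 (mod f). Multiplying by 4^(-1) ≡ 2 in F_7 gives a(x)^(-1) ≡ 2·(2x) ≡ 4x (mod f). Check: (3x)·(4x) = 5x^2 ≡ 1 (mod x^2 + 4).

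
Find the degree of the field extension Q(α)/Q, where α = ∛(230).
[Q(α):Q] = 3

The minimal polynomial of α is x^3 - 230, irreducible over Q since 230 is not a perfect cube (so x^3 - 230 has no rational root). Hence [Q(α):Q] = deg(m_α) = 3.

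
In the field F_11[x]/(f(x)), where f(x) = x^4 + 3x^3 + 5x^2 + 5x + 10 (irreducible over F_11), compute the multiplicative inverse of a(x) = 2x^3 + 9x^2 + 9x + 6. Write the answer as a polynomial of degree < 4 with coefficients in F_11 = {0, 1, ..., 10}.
a(x)^(-1) ≡ 3x^3 + 5x + 9 (mod f(x))

Since f is irreducible over F_11, F_11[x]/(f) is a field and a(x) ≠ 0 has an inverse. Apply the extended Euclidean algorithm to f(x) and a(x) in F_11[x]: f(x) = (6x + 2)·a(x) + (10x^2 + 6x + 9);  a(x) = (9x + 1)·(10x^2 + 6x + 9) + (10x + 8);  (10x^2 + 6x + 9) = (x + 2)·(10x + 8) + (4). The last nonzero remainder is the constant 4 = gcd(f, a) in F_11. Back-substituting through the division chain expresses 4 = s(x)·a(x) + t(x)·f(x) with s(x) ≡ x^3 + 9x + 3 (mod f), so (x^3 + 9x + 3)·a(x) ≡ 4 (mod f). Multiplying by 4^(-1) ≡ 3 in F_11 gives a(x)^(-1) ≡ 3·(x^3 + 9x + 3) ≡ 3x^3 + 5x + 9 (mod f). Check: (2x^3 + 9x^2 + 9x + 6)·(3x^3 + 5x + 9) = 6x^6 + 5x^5 + 4x^4 + 4x^3 + 5x^2 + x + 10 ≡ 1 (mod x^4 + 3x^3 + 5x^2 + 5x + 10).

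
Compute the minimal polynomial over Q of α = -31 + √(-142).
m_α(x) = x^2 + 62x + 1103

From α + 31 = √(-142), squaring gives (α + 31)^2 = -142, i.e. α^2 + 62α + 961 = -142, so α^2 + 62α + 1103 = 0. The discriminant of x^2 + 62x + 1103 is (62)^2 - 4·(1103) = 3844 - 4412 = -568, and 4·(-142) is not a perfect square in Q since -142 is squarefree and ≠ 1. Hence x^2 + 62x + 1103 is irreducible over Q and is the minimal polynomial of α.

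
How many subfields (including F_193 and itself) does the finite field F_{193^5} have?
F_{193^5} has 2 subfields

The subfields of F_{p^n} are exactly the fields F_{p^d} for d | n (each is the fixed field of the unique index-d subgroup of Gal(F_{p^n}/F_p) ≅ Z/nZ). The divisors of n = 5 are {1, 5}, giving 2 subfields: F_{193^1}, F_{193^5}.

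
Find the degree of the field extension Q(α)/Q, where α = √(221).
[Q(α):Q] = 2

[Q(α):Q] equals the degree of the minimal polynomial of α. Here α^2 = 221 and x^2 - 221 is irreducible (d = 221 is squarefree, ≠ 1, hence not a square), so deg(m_α) = 2. Thus [Q(α):Q] = 2.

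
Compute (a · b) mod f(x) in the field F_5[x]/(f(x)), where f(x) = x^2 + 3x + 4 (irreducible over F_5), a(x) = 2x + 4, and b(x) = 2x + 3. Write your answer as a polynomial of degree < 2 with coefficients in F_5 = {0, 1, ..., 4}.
a · b ≡ 2x + 1 (mod f(x))

Multiply in F_5[x]: a(x)·b(x) = (2x + 4)·(2x + 3) = 4x^2 + 4x + 2. This has degree ≥ 2, so divide by f(x) over F_5: 4x^2 + 4x + 2 = (4)·(x^2 + 3x + 4) + (2x + 1). Hence a·b ≡ 2x + 1 (mod f). (F_5[x]/(f) is a field with 5^2 = 25 elements since f is irreducible of degree 2.)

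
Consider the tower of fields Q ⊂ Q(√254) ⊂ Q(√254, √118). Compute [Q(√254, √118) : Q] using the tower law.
[Q(√254, √118) : Q] = 4

[Q(√254):Q] = 2 (min poly x^2 - 254, irreducible since 254 is squarefree > 1). For the top step, suppose √118 ∈ Q(√254), say √118 = c + d√254 with c, d ∈ Q. Squaring: 118 = c^2 + 254d^2 + 2cd√254. Since √254 ∉ Q this forces 2cd = 0. If d = 0 then √118 = c ∈ Q, contradicting 118 squarefree > 1. If c = 0 then 118 = 254d^2, so 254·118 = (254d)^2 is a perfect square in Q — but 254·118 = 29972 is not a perfect square (since 254 and 118 are distinct squarefree integers). Contradiction. Hence √118 ∉ Q(√254), so x^2 - 118 stays irreducible over Q(√254) and [Q(√254, √118) : Q(√254)] = 2. By the tower law, [Q(√254, √118) : Q] = 2 · 2 = 4.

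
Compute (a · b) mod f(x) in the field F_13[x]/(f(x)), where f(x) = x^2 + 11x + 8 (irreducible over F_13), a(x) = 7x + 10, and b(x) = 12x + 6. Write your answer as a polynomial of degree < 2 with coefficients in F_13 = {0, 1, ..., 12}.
a · b ≡ 5x + 12 (mod f(x))

Multiply in F_13[x]: a(x)·b(x) = (7x + 10)·(12x + 6) = 6x^2 + 6x + 8. This has degree ≥ 2, so divide by f(x) over F_13: 6x^2 + 6x + 8 = (6)·(x^2 + 11x + 8) + (5x + 12). Hence a·b ≡ 5x + 12 (mod f). (F_13[x]/(f) is a field with 13^2 = 169 elements since f is irreducible of degree 2.)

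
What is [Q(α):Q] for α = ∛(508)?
[Q(α):Q] = 3

The minimal polynomial of α is x^3 - 508, irreducible over Q since 508 is not a perfect cube (so x^3 - 508 has no rational root). Hence [Q(α):Q] = deg(m_α) = 3.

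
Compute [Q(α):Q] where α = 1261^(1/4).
[Q(α):Q] = 4

α is a root of x^4 - 1261. By Eisenstein's criterion at the prime p = 13 (which divides the constant term 1261 but p^2 = 169 does not, since 1261 is squarefree), x^4 - 1261 is irreducible over Q. Hence [Q(α):Q] = 4.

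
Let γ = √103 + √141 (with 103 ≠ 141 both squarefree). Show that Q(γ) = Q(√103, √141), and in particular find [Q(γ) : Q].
[Q(γ) : Q] = 4 (equivalently, Q(γ) = Q(√103, √141))

Obviously Q(γ) ⊆ Q(√103, √141), and [Q(√103, √141):Q] = 4 (since 103, 141 are distinct squarefree integers > 1 with 14523 not a perfect square). To show equality we compute the minimal polynomial of γ. From γ = √103 + √141: γ^2 = 103 + 2√(14523) + 141 = 244 + 2√(14523), so γ^2 - 244 = 2√(14523); squaring, (γ^2 - 244)^2 = 4·14523, i.e. γ^4 - 488γ^2 + 59536 - 58092 = 0, i.e. γ^4 - 488γ^2 + 1444 = 0. So γ is a root of x^4 - 488x^2 + 1444. This polynomial is irreducible over Q: it has no rational root (each ±√103 ± √141 is irrational), and any factorization into two quadratics over Q would force √(14523) ∈ Q (pairing opposite roots) or √103, √141 ∈ Q (other pairings), all impossible. Hence [Q(γ):Q] = 4 = [Q(√103, √141):Q], so Q(γ) = Q(√103, √141).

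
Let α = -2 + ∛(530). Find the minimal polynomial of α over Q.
m_α(x) = x^3 + 6x^2 + 12x - 522

Set β = α + 2 = ∛(530), so β^3 = 530. Then (α + 2)^3 - 530 = 0, i.e. α is a root of g(x) = (x + 2)^3 - 530 = x^3 + 6x^2 + 12x - 522. Since g(x) = h(x + 2) where h(x) = x^3 - 530, and h is irreducible over Q (because 530 is not a perfect cube, so h has no rational root, and a monic cubic with no rational root is irreducible), g is also irreducible (irreducibility is preserved under the substitution x → x + 2). Hence m_α(x) = x^3 + 6x^2 + 12x - 522.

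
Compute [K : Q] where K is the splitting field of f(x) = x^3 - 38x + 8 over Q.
[K : Q] = 6

By the rational root test, any rational root of the monic integer polynomial f(x) = x^3 - 38x + 8 must be an integer dividing the constant term 8, i.e. one of ±{1, 2, 4, 8}. Evaluating: f(1) = -29, f(-1) = 45, f(2) = -60, f(-2) = 76, f(4) = -80, f(-4) = 96, f(8) = 216, f(-8) = -200; none is 0, so f has no rational root and is therefore irreducible over Q (a cubic with no linear factor over a field is irreducible). For an irreducible cubic, the Galois group is A_3 or S_3 according as the discriminant disc(f) = -4a^3 - 27b^2 = -4·(-38)^3 - 27·(8)^2 = 217760 is or is not a square in Q. Here disc(f) = 217760 is not a perfect square in Q, so the Galois group of f over Q is not contained in A_3 and must be all of S_3. The splitting field has degree |S_3| = 6 over Q, so [K : Q] = 6.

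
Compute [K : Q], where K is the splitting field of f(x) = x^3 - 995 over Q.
[K : Q] = 6

The roots of x^3 - 995 are ∛995, ω∛995, ω^2∛995 where ω = e^(2πi/3) is a primitive cube root of unity, so K = Q(∛995, ω). Now [Q(∛995):Q] = 3 (since 995 is not a perfect cube, x^3 - 995 is irreducible) and [Q(ω):Q] = 2. Both 2 and 3 divide [K:Q], and [K:Q] ≤ 3·2 = 6, so [K:Q] = 6. (Equivalently: Q(∛995) ⊂ R but ω ∉ R, so [K : Q(∛995)] = 2.)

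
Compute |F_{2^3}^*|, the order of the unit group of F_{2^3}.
|F_{2^3}^*| = 7

F_{2^3} has 2^3 = 8 elements; its multiplicative group consists of all nonzero elements, so |F_{2^3}^*| = 8 - 1 = 7. (It is cyclic since any finite subgroup of the multiplicative group of a field is cyclic.)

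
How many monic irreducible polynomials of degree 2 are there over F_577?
There are 166176 monic irreducible polynomials of degree 2 over F_577

Each element of F_{577^2} that lies in no proper subfield is a root of exactly one monic irreducible of degree 2 over F_577, and each such polynomial has 2 distinct roots in F_{577^2}. By Möbius inversion the count is N_577(2) = (1/2) Σ_{d|2} μ(2/d) · 577^d = (1/2)(μ(2)·577^1 + μ(1)·577^2) = 332352/2 = 166176.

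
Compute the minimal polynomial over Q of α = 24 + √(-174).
m_α(x) = x^2 - 48x + 750

From α - 24 = √(-174), squaring gives (α - 24)^2 = -174, i.e. α^2 - 48α + 576 = -174, so α^2 - 48α + 750 = 0. The discriminant of x^2 - 48x + 750 is (-48)^2 - 4·(750) = 2304 - 3000 = -696, and 4·(-174) is not a perfect square in Q since -174 is squarefree and ≠ 1. Hence x^2 - 48x + 750 is irreducible over Q and is the minimal polynomial of α.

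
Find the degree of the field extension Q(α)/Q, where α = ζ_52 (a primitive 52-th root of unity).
[Q(α):Q] = 24

The minimal polynomial of ζ_52 over Q is the 52-th cyclotomic polynomial Φ_52(x), which is irreducible over Q and has degree φ(52) = 24. Hence [Q(α):Q] = φ(52) = 24.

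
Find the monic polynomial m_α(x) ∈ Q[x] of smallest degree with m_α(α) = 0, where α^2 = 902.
m_α(x) = x^2 - 902

α satisfies α^2 - 902 = 0, so x^2 - 902 annihilates α. Since d = 902 is squarefree and ≠ 1, it is not a perfect square in Q, so x^2 - 902 has no rational root and is therefore irreducible over Q (a degree-2 polynomial over a field is irreducible iff it has no root). Hence m_α(x) = x^2 - 902.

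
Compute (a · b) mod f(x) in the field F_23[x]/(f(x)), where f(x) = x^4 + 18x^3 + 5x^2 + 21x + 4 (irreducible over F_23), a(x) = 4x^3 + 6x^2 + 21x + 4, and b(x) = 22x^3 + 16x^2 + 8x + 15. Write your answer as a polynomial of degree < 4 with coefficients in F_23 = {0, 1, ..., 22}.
a · b ≡ 10x^3 + 2x^2 + x + 11 (mod f(x))

Multiply in F_23[x]: a(x)·b(x) = (4x^3 + 6x^2 + 21x + 4)·(22x^3 + 16x^2 + 8x + 15) = 19x^6 + 12x^5 + 15x^4 + 3x^3 + 2x + 14. This has degree ≥ 4, so divide by f(x) over F_23: 19x^6 + 12x^5 + 15x^4 + 3x^3 + 2x + 14 = (19x^2 + 15x + 18)·(x^4 + 18x^3 + 5x^2 + 21x + 4) + (10x^3 + 2x^2 + x + 11). Hence a·b ≡ 10x^3 + 2x^2 + x + 11 (mod f). (F_23[x]/(f) is a field with 23^4 = 279841 elements since f is irreducible of degree 4.)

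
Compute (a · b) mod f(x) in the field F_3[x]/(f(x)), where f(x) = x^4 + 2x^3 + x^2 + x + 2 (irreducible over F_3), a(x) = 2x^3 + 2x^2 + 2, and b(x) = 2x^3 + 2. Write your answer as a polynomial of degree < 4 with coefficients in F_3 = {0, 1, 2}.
a · b ≡ 2x^2 + x + 2 (mod f(x))

Multiply in F_3[x]: a(x)·b(x) = (2x^3 + 2x^2 + 2)·(2x^3 + 2) = x^6 + x^5 + 2x^3 + x^2 + 1. This has degree ≥ 4, so divide by f(x) over F_3: x^6 + x^5 + 2x^3 + x^2 + 1 = (x^2 + 2x + 1)·(x^4 + 2x^3 + x^2 + x + 2) + (2x^2 + x + 2). Hence a·b ≡ 2x^2 + x + 2 (mod f). (F_3[x]/(f) is a field with 3^4 = 81 elements since f is irreducible of degree 4.)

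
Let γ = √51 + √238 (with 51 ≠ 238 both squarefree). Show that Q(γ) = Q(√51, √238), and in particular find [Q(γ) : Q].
[Q(γ) : Q] = 4 (equivalently, Q(γ) = Q(√51, √238))

Obviously Q(γ) ⊆ Q(√51, √238), and [Q(√51, √238):Q] = 4 (since 51, 238 are distinct squarefree integers > 1 with 12138 not a perfect square). To show equality we compute the minimal polynomial of γ. From γ = √51 + √238: γ^2 = 51 + 2√(12138) + 238 = 289 + 2√(12138), so γ^2 - 289 = 2√(12138); squaring, (γ^2 - 289)^2 = 4·12138, i.e. γ^4 - 578γ^2 + 83521 - 48552 = 0, i.e. γ^4 - 578γ^2 + 34969 = 0. So γ is a root of x^4 - 578x^2 + 34969. This polynomial is irreducible over Q: it has no rational root (each ±√51 ± √238 is irrational), and any factorization into two quadratics over Q would force √(12138) ∈ Q (pairing opposite roots) or √51, √238 ∈ Q (other pairings), all impossible. Hence [Q(γ):Q] = 4 = [Q(√51, √238):Q], so Q(γ) = Q(√51, √238).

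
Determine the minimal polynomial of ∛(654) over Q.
m_α(x) = x^3 - 654

α satisfies α^3 = 654, so x^3 - 654 annihilates α. By the rational root test, a rational root p/q (in lowest terms) of x^3 - 654 would satisfy p^3 = 654 q^3, forcing q = 1 and p^3 = 654; but 654 is not a perfect cube, contradiction. A monic cubic over Q with no rational root is irreducible (any nontrivial factorization would include a linear factor). Hence x^3 - 654 is the minimal polynomial of α, and in particular [Q(α):Q] = 3.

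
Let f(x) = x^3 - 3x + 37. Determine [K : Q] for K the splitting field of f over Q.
[K : Q] = 6

By the rational root test, any rational root of the monic integer polynomial f(x) = x^3 - 3x + 37 must be an integer dividing the constant term 37, i.e. one of ±{1, 37}. Evaluating: f(1) = 35, f(-1) = 39, f(37) = 50579, f(-37) = -50505; none is 0, so f has no rational root and is therefore irreducible over Q (a cubic with no linear factor over a field is irreducible). For an irreducible cubic, the Galois group is A_3 or S_3 according as the discriminant disc(f) = -4a^3 - 27b^2 = -4·(-3)^3 - 27·(37)^2 = -36855 is or is not a square in Q. Here disc(f) = -36855 is not a perfect square in Q, so the Galois group of f over Q is not contained in A_3 and must be all of S_3. The splitting field has degree |S_3| = 6 over Q, so [K : Q] = 6.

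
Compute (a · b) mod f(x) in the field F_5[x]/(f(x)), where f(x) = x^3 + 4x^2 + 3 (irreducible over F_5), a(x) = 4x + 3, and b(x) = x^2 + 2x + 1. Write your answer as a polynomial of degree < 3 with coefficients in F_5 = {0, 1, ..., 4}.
a · b ≡ 1 (mod f(x))

Multiply in F_5[x]: a(x)·b(x) = (4x + 3)·(x^2 + 2x + 1) = 4x^3 + x^2 + 3. This has degree ≥ 3, so divide by f(x) over F_5: 4x^3 + x^2 + 3 = (4)·(x^3 + 4x^2 + 3) + (1). Hence a·b ≡ 1 (mod f). (F_5[x]/(f) is a field with 5^3 = 125 elements since f is irreducible of degree 3.)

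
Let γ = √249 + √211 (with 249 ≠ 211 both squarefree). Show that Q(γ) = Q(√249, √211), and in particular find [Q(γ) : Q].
[Q(γ) : Q] = 4 (equivalently, Q(γ) = Q(√249, √211))

Obviously Q(γ) ⊆ Q(√249, √211), and [Q(√249, √211):Q] = 4 (since 249, 211 are distinct squarefree integers > 1 with 52539 not a perfect square). To show equality we compute the minimal polynomial of γ. From γ = √249 + √211: γ^2 = 249 + 2√(52539) + 211 = 460 + 2√(52539), so γ^2 - 460 = 2√(52539); squaring, (γ^2 - 460)^2 = 4·52539, i.e. γ^4 - 920γ^2 + 211600 - 210156 = 0, i.e. γ^4 - 920γ^2 + 1444 = 0. So γ is a root of x^4 - 920x^2 + 1444. This polynomial is irreducible over Q: it has no rational root (each ±√249 ± √211 is irrational), and any factorization into two quadratics over Q would force √(52539) ∈ Q (pairing opposite roots) or √249, √211 ∈ Q (other pairings), all impossible. Hence [Q(γ):Q] = 4 = [Q(√249, √211):Q], so Q(γ) = Q(√249, √211).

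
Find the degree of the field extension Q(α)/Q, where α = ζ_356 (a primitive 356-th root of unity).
[Q(α):Q] = 176

The minimal polynomial of ζ_356 over Q is the 356-th cyclotomic polynomial Φ_356(x), which is irreducible over Q and has degree φ(356) = 176. Hence [Q(α):Q] = φ(356) = 176.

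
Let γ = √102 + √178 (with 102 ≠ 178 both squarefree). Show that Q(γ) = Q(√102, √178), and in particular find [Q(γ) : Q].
[Q(γ) : Q] = 4 (equivalently, Q(γ) = Q(√102, √178))

Obviously Q(γ) ⊆ Q(√102, √178), and [Q(√102, √178):Q] = 4 (since 102, 178 are distinct squarefree integers > 1 with 18156 not a perfect square). To show equality we compute the minimal polynomial of γ. From γ = √102 + √178: γ^2 = 102 + 2√(18156) + 178 = 280 + 2√(18156), so γ^2 - 280 = 2√(18156); squaring, (γ^2 - 280)^2 = 4·18156, i.e. γ^4 - 560γ^2 + 78400 - 72624 = 0, i.e. γ^4 - 560γ^2 + 5776 = 0. So γ is a root of x^4 - 560x^2 + 5776. This polynomial is irreducible over Q: it has no rational root (each ±√102 ± √178 is irrational), and any factorization into two quadratics over Q would force √(18156) ∈ Q (pairing opposite roots) or √102, √178 ∈ Q (other pairings), all impossible. Hence [Q(γ):Q] = 4 = [Q(√102, √178):Q], so Q(γ) = Q(√102, √178).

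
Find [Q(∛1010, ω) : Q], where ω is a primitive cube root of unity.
[Q(∛1010, ω) : Q] = 6

[Q(∛1010):Q] = 3 (min poly x^3 - 1010, irreducible since 1010 is not a perfect cube). [Q(ω):Q] = 2 (min poly x^2 + x + 1). Since Q(∛1010) ⊂ R and ω ∉ R, we have ω ∉ Q(∛1010), so x^2 + x + 1 remains irreducible over Q(∛1010) and [Q(∛1010, ω) : Q(∛1010)] = 2. By the tower law, [Q(∛1010, ω) : Q] = 3 · 2 = 6. (In fact Q(∛1010, ω) is the splitting field of x^3 - 1010 over Q.)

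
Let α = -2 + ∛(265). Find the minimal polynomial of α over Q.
m_α(x) = x^3 + 6x^2 + 12x - 257

Set β = α + 2 = ∛(265), so β^3 = 265. Then (α + 2)^3 - 265 = 0, i.e. α is a root of g(x) = (x + 2)^3 - 265 = x^3 + 6x^2 + 12x - 257. Since g(x) = h(x + 2) where h(x) = x^3 - 265, and h is irreducible over Q (because 265 is not a perfect cube, so h has no rational root, and a monic cubic with no rational root is irreducible), g is also irreducible (irreducibility is preserved under the substitution x → x + 2). Hence m_α(x) = x^3 + 6x^2 + 12x - 257.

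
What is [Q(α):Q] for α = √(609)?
[Q(α):Q] = 2

[Q(α):Q] equals the degree of the minimal polynomial of α. Here α^2 = 609 and x^2 - 609 is irreducible (d = 609 is squarefree, ≠ 1, hence not a square), so deg(m_α) = 2. Thus [Q(α):Q] = 2.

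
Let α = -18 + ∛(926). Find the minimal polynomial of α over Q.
m_α(x) = x^3 + 54x^2 + 972x + 4906

Set β = α + 18 = ∛(926), so β^3 = 926. Then (α + 18)^3 - 926 = 0, i.e. α is a root of g(x) = (x + 18)^3 - 926 = x^3 + 54x^2 + 972x + 4906. Since g(x) = h(x + 18) where h(x) = x^3 - 926, and h is irreducible over Q (because 926 is not a perfect cube, so h has no rational root, and a monic cubic with no rational root is irreducible), g is also irreducible (irreducibility is preserved under the substitution x → x + 18). Hence m_α(x) = x^3 + 54x^2 + 972x + 4906.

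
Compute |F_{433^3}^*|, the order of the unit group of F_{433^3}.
|F_{433^3}^*| = 81182736

F_{433^3} has 433^3 = 81182737 elements; its multiplicative group consists of all nonzero elements, so |F_{433^3}^*| = 81182737 - 1 = 81182736. (It is cyclic since any finite subgroup of the multiplicative group of a field is cyclic.)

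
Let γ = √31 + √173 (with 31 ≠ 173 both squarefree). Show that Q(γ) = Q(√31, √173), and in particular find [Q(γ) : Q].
[Q(γ) : Q] = 4 (equivalently, Q(γ) = Q(√31, √173))

Obviously Q(γ) ⊆ Q(√31, √173), and [Q(√31, √173):Q] = 4 (since 31, 173 are distinct squarefree integers > 1 with 5363 not a perfect square). To show equality we compute the minimal polynomial of γ. From γ = √31 + √173: γ^2 = 31 + 2√(5363) + 173 = 204 + 2√(5363), so γ^2 - 204 = 2√(5363); squaring, (γ^2 - 204)^2 = 4·5363, i.e. γ^4 - 408γ^2 + 41616 - 21452 = 0, i.e. γ^4 - 408γ^2 + 20164 = 0. So γ is a root of x^4 - 408x^2 + 20164. This polynomial is irreducible over Q: it has no rational root (each ±√31 ± √173 is irrational), and any factorization into two quadratics over Q would force √(5363) ∈ Q (pairing opposite roots) or √31, √173 ∈ Q (other pairings), all impossible. Hence [Q(γ):Q] = 4 = [Q(√31, √173):Q], so Q(γ) = Q(√31, √173).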